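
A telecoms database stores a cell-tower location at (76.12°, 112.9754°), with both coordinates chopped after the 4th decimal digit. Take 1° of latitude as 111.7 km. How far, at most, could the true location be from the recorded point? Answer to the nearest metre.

11 metres

Truncating at 4 decimal places can drop up to a full unit in the last place, so each coordinate may be off by as much as 0.0001°.
North–south component: 0.0001° × 111700 = 11.17 m.
E–W at 76.12°: 0.0001° × 111700 × cos 76.12° = 0.0001 × 111700 × 0.2399 ≈ 2.67956 m.
Worst case both components are at the extreme and orthogonal: √(11.17² + 2.67956²) ≈ 11.4869 m.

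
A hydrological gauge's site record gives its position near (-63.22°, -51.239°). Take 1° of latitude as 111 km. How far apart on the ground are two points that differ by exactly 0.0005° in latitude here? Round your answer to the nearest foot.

182 feet

Along a meridian 0.0005° is 0.0005 × 111000 = 55.5 m.
In feet: 55.5 m ÷ 0.3048 ≈ 182.09 ft.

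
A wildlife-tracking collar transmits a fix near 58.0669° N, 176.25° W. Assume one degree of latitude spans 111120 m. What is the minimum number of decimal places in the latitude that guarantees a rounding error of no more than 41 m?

One degree of latitude covers 111120 m.
N decimal places → at most half a unit in the last place, 0.5 × 10⁻ᴺ° = 111120/2 × 10⁻ᴺ m.
Need 0.5 × 111120 × 10⁻ᴺ ≤ 41 → 10⁻ᴺ ≤ 7.379e-04, so N ≥ 3.13.
N = 3 would give 55.6 m (too coarse); N = 4 gives 5.56 m ≤ 41 m.

4 decimal places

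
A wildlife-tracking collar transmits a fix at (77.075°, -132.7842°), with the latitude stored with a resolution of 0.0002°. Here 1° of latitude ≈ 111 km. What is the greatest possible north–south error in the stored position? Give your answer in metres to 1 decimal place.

With a 0.0002° grid the true value lies within half a step, ±0.0002°/2 = ±0.0001°, of the stored one.
North–south distance: 0.0001° × 111000 m/° = 11.1 m.

11.1 metres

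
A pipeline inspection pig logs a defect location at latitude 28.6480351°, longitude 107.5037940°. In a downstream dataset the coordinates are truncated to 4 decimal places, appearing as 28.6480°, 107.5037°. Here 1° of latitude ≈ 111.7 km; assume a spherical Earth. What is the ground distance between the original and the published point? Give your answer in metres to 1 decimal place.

The latitude changed by +0.0000351° and the longitude by +0.0000940°.
North–south shift: 0.0000351 × 111700 = 3.92067 m.
E–W at 28.648°: 0.0000940° × 111700 × cos 28.648° = 0.0000940 × 111700 × 0.8776 ≈ 9.21443 m.
Distance: √(3.92067² + 9.21443²) ≈ 10.0139 m.

10.0 metres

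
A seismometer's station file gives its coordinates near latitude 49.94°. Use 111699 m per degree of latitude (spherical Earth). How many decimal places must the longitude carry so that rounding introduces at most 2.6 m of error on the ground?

At 49.94° one degree of longitude covers 111699 × cos 49.94° ≈ 111699 × 0.6436 ≈ 71888.3 m.
With N decimal places the half-ulp bound is 0.5·10⁻ᴺ°, or 0.5·10⁻ᴺ × 71888.3 m on the ground.
Need 0.5 × 71888.3 × 10⁻ᴺ ≤ 2.6 → 10⁻ᴺ ≤ 7.233e-05, so N ≥ 4.14.
So 5 decimal places suffice (0.359 m); 4 would allow up to 3.59 m.

5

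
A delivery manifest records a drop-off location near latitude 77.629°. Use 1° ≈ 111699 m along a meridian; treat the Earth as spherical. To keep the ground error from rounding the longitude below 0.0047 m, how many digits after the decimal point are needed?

7 decimal places

At 77.629° one degree of longitude covers 111699 × cos 77.629° ≈ 111699 × 0.2142 ≈ 23930.5 m.
N decimal places → at most half a unit in the last place, 0.5 × 10⁻ᴺ° = 23930.5/2 × 10⁻ᴺ m.
Setting 11965.3 × 10⁻ᴺ ≤ 0.0047 gives 10ᴺ ≥ 2.546e+06, i.e. N ≥ 6.41.
N = 6 would give 0.012 m (too coarse); N = 7 gives 0.0012 m ≤ 0.0047 m.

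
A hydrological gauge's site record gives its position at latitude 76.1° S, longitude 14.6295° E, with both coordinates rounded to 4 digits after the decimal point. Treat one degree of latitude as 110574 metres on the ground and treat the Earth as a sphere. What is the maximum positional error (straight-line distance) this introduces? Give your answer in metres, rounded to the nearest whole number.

Rounding to 4 decimal places leaves each coordinate within ±5e-05° of the true value.
Latitude error → 5e-05 × 110574 = 5.5287 m along the meridian.
Longitude error → 5e-05 × 110574 × cos 76.1° = 5e-05 × 110574 × 0.2402 ≈ 1.32815 m.
The two errors are perpendicular, so the maximum displacement is √(5.5287² + 1.32815²) ≈ 5.68599 m.

6 metres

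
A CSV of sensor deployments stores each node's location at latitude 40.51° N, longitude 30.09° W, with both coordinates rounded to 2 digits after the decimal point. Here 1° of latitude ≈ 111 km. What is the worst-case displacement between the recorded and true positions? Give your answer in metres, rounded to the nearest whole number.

Rounding to 2 decimal places leaves each coordinate within ±0.005° of the true value.
N–S: 0.005° × 111000 m/° = 555 m.
E–W at 40.51°: 0.005° × 111000 × cos 40.51° = 0.005 × 111000 × 0.7603 ≈ 421.962 m.
The two errors are perpendicular, so the maximum displacement is √(555² + 421.962²) ≈ 697.192 m.

697 metres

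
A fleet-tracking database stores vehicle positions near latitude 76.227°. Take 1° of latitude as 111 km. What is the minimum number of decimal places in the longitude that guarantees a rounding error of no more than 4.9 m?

4 decimal places

At 76.227° one degree of longitude covers 111000 × cos 76.227° ≈ 111000 × 0.2381 ≈ 26426.4 m.
N decimal places → at most half a unit in the last place, 0.5 × 10⁻ᴺ° = 26426.4/2 × 10⁻ᴺ m.
Need 0.5 × 26426.4 × 10⁻ᴺ ≤ 4.9 → 10⁻ᴺ ≤ 3.708e-04, so N ≥ 3.43.
N = 3 would give 13.2 m (too coarse); N = 4 gives 1.32 m ≤ 4.9 m.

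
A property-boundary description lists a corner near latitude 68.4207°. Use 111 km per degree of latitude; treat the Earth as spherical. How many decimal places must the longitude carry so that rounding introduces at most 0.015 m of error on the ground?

7

At 68.4207° one degree of longitude covers 111000 × cos 68.4207° ≈ 111000 × 0.3678 ≈ 40824.5 m.
Rounding to N decimal places gives at most 0.5 × 10⁻ᴺ degrees of error, i.e. 0.5 × 10⁻ᴺ × 40824.5 m.
Need 0.5 × 40824.5 × 10⁻ᴺ ≤ 0.015 → 10⁻ᴺ ≤ 7.349e-07, so N ≥ 6.13.
N = 6 would give 0.0204 m (too coarse); N = 7 gives 0.00204 m ≤ 0.015 m.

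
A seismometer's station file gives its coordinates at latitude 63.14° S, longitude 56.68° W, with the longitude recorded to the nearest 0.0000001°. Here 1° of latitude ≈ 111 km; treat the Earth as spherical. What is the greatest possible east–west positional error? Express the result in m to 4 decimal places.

0.0025 m

Rounding to 7 decimal places leaves the longitude within ±5e-08° of the true value.
Parallels shrink by cos φ, so at 63.14° a degree of longitude is 111000 × 0.4518 ≈ 50151.1 m.
So at most 5e-08° × 50151.1 ≈ 0.00250756 m east–west.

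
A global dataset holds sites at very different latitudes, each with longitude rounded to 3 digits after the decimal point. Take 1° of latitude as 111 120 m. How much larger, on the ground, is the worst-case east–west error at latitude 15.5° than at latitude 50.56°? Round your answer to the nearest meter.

18 meters

Rounding to 3 decimal places leaves the longitude within ±0.0005° of the true value.
At 15.5°: 0.0005° × 111120 × cos 15.5° = 0.0005 × 111120 × 0.9636 ≈ 53.539 m.
At 50.56°: 0.0005° × 111120 × cos 50.56° = 0.0005 × 111120 × 0.6353 ≈ 35.296 m.
Difference: 53.539 − 35.296 = 18.244 m.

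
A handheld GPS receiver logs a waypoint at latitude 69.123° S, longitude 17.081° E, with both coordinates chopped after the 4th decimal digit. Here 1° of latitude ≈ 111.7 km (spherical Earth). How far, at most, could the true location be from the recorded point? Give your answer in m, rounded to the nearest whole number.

12 m

Truncating at 4 decimal places can drop up to a full unit in the last place, so each coordinate may be off by as much as 0.0001°.
N–S: 0.0001° × 111700 m/° = 11.17 m.
E–W at 69.123°: 0.0001° × 111700 × cos 69.123° = 0.0001 × 111700 × 0.3564 ≈ 3.98057 m.
Combining orthogonally: (11.17² + 3.98057²)^½ ≈ 11.8581 m.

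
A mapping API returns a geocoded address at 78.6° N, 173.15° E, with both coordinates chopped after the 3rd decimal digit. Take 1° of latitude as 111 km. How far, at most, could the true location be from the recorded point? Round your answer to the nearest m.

113 m

Truncating at 3 decimal places can drop up to a full unit in the last place, so each coordinate may be off by as much as 0.001°.
Latitude error → 0.001 × 111000 = 111 m along the meridian.
E–W at 78.6°: 0.001° × 111000 × cos 78.6° = 0.001 × 111000 × 0.1977 ≈ 21.94 m.
The two errors are perpendicular, so the maximum displacement is √(111² + 21.94²) ≈ 113.148 m.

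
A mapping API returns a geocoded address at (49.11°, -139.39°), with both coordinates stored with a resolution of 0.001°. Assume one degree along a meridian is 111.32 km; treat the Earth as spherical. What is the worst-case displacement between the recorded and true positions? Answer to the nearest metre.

With a 0.001° grid the true value lies within half a step, ±0.001°/2 = ±0.0005°, of the stored one.
North–south component: 0.0005° × 111320 = 55.66 m.
East–west component at 49.11°: 0.0005° × 111320 × cos 49.11° ≈ 0.0005 × 72871.1 ≈ 36.4355 m.
Worst case both components are at the extreme and orthogonal: √(55.66² + 36.4355²) ≈ 66.5251 m.

67 metres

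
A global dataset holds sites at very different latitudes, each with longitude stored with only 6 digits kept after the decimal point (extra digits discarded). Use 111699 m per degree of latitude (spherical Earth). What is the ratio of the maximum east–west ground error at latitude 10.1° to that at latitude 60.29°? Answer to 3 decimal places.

Truncating at 6 decimal places can drop up to a full unit in the last place, so the longitude may be off by as much as 1e-06°.
Error at 10.1° = 1e-06° × 111699 × cos 10.1° ≈ 0.1117 × 0.9845 = 0.10997 m.
Error at 60.29° = 1e-06° × 111699 × cos 60.29° ≈ 0.1117 × 0.4956 = 0.055359 m.
Ratio: 0.10997 / 0.055359 = cos 10.1° / cos 60.29° ≈ 1.9864.

1.986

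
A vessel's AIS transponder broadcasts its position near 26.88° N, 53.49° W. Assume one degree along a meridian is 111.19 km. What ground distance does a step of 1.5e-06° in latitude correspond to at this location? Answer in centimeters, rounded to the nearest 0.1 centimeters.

16.7 centimeters

1.5e-06° × 111190 m/° = 0.166785 m.
That is 0.166785 m = 16.678 cm.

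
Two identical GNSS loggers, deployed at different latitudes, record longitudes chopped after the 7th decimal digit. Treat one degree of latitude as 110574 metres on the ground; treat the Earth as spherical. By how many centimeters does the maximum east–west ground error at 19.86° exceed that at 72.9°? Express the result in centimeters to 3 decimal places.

Truncating at 7 decimal places can drop up to a full unit in the last place, so the longitude may be off by as much as 1e-07°.
At 19.86°: 1e-07° × 110574 × cos 19.86° = 1e-07 × 110574 × 0.9405 ≈ 0.0104 m.
Error at 72.9° = 1e-07° × 110574 × cos 72.9° ≈ 0.011057 × 0.2940 = 0.0032513 m.
Difference: 0.0104 − 0.0032513 = 0.0071484 m.
That is 0.00714845 m = 0.71484 cm.

0.715 centimeters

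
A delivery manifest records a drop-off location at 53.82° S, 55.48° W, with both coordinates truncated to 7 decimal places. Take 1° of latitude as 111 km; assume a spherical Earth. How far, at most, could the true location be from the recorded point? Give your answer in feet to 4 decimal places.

Truncating at 7 decimal places can drop up to a full unit in the last place, so each coordinate may be off by as much as 1e-07°.
N–S: 1e-07° × 111000 m/° = 0.0111 m.
E–W at 53.82°: 1e-07° × 111000 × cos 53.82° = 1e-07 × 111000 × 0.5903 ≈ 0.0065526 m.
Combining orthogonally: (0.0111² + 0.0065526²)^½ ≈ 0.0128898 m.
In feet: 0.0128898 m ÷ 0.3048 ≈ 0.042289 ft.

0.0423 feet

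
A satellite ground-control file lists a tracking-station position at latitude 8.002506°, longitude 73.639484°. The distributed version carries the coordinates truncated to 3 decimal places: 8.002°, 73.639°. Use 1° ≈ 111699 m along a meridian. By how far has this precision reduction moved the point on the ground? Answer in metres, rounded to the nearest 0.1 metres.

77.8 metres

The latitude changed by +0.000506° and the longitude by +0.000484°.
N–S: 0.000506° × 111699 m/° = 56.5197 m.
E–W at 8.002°: 0.000484° × 111699 × cos 8.002° = 0.000484 × 111699 × 0.9903 ≈ 53.5359 m.
Distance: √(56.5197² + 53.5359²) ≈ 77.8497 m.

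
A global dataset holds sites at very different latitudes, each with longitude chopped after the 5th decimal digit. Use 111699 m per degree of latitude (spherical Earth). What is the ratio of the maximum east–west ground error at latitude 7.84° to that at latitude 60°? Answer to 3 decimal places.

1.981

Truncating at 5 decimal places can drop up to a full unit in the last place, so the longitude may be off by as much as 1e-05°.
Error at 7.84° = 1e-05° × 111699 × cos 7.84° ≈ 1.117 × 0.9907 = 1.1065 m.
Error at 60° = 1e-05° × 111699 × cos 60° ≈ 1.117 × 0.5000 = 0.5585 m.
Ratio: 1.1065 / 0.5585 = cos 7.84° / cos 60° ≈ 1.9813.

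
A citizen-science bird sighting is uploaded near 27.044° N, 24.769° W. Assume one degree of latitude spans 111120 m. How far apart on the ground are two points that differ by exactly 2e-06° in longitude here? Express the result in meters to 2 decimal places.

0.20 meters

2e-06° of longitude at 27.044° is 2e-06 × 111120 × cos 27.044° ≈ 2e-06 × 98969.9 = 0.19794 m.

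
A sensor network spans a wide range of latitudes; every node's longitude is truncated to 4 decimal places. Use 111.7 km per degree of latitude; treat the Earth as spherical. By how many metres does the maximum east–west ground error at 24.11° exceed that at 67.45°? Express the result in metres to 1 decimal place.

Truncating at 4 decimal places can drop up to a full unit in the last place, so the longitude may be off by as much as 0.0001°.
Error at 24.11° = 0.0001° × 111700 × cos 24.11° ≈ 11.17 × 0.9128 = 10.196 m.
Error at 67.45° = 0.0001° × 111700 × cos 67.45° ≈ 11.17 × 0.3835 = 4.2836 m.
Difference: 10.196 − 4.2836 = 5.912 m.

5.9 metres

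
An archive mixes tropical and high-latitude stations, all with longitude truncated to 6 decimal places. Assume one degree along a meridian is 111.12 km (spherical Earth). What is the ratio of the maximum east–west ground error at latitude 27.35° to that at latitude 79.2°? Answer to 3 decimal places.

Truncating at 6 decimal places can drop up to a full unit in the last place, so the longitude may be off by as much as 1e-06°.
Error at 27.35° = 1e-06° × 111120 × cos 27.35° ≈ 0.11112 × 0.8882 = 0.098699 m.
At 79.2°: 1e-06° × 111120 × cos 79.2° = 1e-06 × 111120 × 0.1874 ≈ 0.020822 m.
The ratio reduces to cos 27.35° / cos 79.2° = 0.8882/0.1874 ≈ 4.7402.

4.740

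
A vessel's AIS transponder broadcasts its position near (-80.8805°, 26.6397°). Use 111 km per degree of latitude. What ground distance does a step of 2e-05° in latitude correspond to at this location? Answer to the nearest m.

2 m

2e-05° × 111000 m/° = 2.22 m.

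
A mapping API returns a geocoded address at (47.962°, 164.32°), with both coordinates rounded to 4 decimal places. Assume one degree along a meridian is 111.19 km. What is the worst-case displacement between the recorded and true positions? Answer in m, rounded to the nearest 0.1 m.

6.7 m

Rounding to 4 decimal places leaves each coordinate within ±5e-05° of the true value.
Latitude error → 5e-05 × 111190 = 5.5595 m along the meridian.
E–W at 47.962°: 5e-05° × 111190 × cos 47.962° = 5e-05 × 111190 × 0.6696 ≈ 3.72277 m.
The two errors are perpendicular, so the maximum displacement is √(5.5595² + 3.72277²) ≈ 6.69082 m.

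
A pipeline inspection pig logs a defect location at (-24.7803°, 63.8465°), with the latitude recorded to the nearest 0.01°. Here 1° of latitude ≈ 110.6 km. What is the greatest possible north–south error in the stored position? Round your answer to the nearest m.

553 m

Rounding to 2 decimal places leaves the latitude within ±0.005° of the true value.
North–south distance: 0.005° × 110600 m/° = 553 m.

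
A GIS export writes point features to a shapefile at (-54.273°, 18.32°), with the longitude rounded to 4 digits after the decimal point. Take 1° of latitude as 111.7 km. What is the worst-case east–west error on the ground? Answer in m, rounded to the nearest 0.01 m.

Rounding to 4 decimal places leaves the longitude within ±5e-05° of the true value.
At latitude 54.273° a degree of longitude spans 111700 m × cos 54.273° = 111700 × 0.5839 ≈ 65224.3 m.
East–west error: 5e-05° × 65224.3 m/° ≈ 3.26121 m.

3.26 m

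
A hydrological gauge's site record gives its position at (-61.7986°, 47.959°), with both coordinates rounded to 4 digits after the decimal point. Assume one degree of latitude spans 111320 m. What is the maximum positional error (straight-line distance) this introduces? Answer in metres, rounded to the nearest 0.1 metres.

6.2 metres

Rounding to 4 decimal places leaves each coordinate within ±5e-05° of the true value.
Latitude error → 5e-05 × 111320 = 5.566 m along the meridian.
Longitude error → 5e-05 × 111320 × cos 61.7986° = 5e-05 × 111320 × 0.4726 ≈ 2.63034 m.
Combining orthogonally: (5.566² + 2.63034²)^½ ≈ 6.15622 m.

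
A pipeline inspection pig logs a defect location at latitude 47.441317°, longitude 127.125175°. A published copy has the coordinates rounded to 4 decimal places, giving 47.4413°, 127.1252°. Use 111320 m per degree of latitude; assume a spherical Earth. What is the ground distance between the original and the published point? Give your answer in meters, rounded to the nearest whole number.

Δlat = 47.441317 − 47.4413 = +0.000017°; Δlon = 127.125175 − 127.1252 = -0.000025°.
North–south shift: 0.000017 × 111320 = 1.89244 m.
East–west at this latitude: -0.000025° × 111320 × cos 47.4413° ≈ -0.000025 × 75290.7 = -1.88227 m.
Hypotenuse of the two orthogonal shifts: √(1.89244² + 1.88227²) = 2.66913 m.

3 meters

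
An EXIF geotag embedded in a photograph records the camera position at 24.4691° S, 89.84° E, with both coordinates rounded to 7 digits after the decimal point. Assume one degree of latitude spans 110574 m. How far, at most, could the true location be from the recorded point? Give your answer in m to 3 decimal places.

Rounding to 7 decimal places leaves each coordinate within ±5e-08° of the true value.
North–south component: 5e-08° × 110574 = 0.0055287 m.
Longitude error → 5e-08 × 110574 × cos 24.4691° = 5e-08 × 110574 × 0.9102 ≈ 0.00503214 m.
The two errors are perpendicular, so the maximum displacement is √(0.0055287² + 0.00503214²) ≈ 0.00747589 m.

0.007 m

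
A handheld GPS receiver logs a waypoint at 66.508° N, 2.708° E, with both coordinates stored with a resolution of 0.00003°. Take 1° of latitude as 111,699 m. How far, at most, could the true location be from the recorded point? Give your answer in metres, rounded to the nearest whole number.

With a 0.00003° grid the true value lies within half a step, ±0.00003°/2 = ±1.5e-05°, of the stored one.
North–south component: 1.5e-05° × 111699 = 1.67549 m.
East–west component at 66.508°: 1.5e-05° × 111699 × cos 66.508° ≈ 1.5e-05 × 44525.6 ≈ 0.667884 m.
Combining orthogonally: (1.67549² + 0.667884²)^½ ≈ 1.8037 m.

2 metres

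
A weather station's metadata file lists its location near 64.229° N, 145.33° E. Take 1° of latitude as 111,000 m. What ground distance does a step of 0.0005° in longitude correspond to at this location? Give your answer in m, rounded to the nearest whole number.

One degree of longitude here spans 111000 × cos 64.229° = 111000 × 0.4348 ≈ 48260.1 m; 0.0005° of that is 24.13 m.

24 m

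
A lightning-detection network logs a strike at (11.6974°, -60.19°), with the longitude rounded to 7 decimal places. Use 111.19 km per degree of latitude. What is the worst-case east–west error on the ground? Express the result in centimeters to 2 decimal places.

Rounding to 7 decimal places leaves the longitude within ±5e-08° of the true value.
At latitude 11.6974° a degree of longitude spans 111190 m × cos 11.6974° = 111190 × 0.9792 ≈ 108881 m.
Maximum E–W displacement: 5e-08 × 108881 = 0.00544404 m.
That is 0.00544404 m = 0.5444 cm.

0.54 centimeters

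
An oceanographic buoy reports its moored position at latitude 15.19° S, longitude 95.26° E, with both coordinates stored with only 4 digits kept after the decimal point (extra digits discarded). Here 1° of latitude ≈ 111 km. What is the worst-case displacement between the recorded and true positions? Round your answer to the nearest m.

Truncating at 4 decimal places can drop up to a full unit in the last place, so each coordinate may be off by as much as 0.0001°.
Latitude error → 0.0001 × 111000 = 11.1 m along the meridian.
E–W at 15.19°: 0.0001° × 111000 × cos 15.19° = 0.0001 × 111000 × 0.9651 ≈ 10.7122 m.
The two errors are perpendicular, so the maximum displacement is √(11.1² + 10.7122²) ≈ 15.426 m.

15 m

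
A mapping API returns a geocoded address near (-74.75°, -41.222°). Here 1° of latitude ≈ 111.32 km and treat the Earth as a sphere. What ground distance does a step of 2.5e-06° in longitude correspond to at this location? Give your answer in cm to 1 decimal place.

At 74.75° a degree of longitude is 111320 × cos 74.75° ≈ 29280.6 m, so 2.5e-06° corresponds to 0.0732016 m.
That is 0.0732016 m = 7.3202 cm.

7.3 cm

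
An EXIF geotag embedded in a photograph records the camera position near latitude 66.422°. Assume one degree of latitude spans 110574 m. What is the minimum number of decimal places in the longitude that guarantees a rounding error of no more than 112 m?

At 66.422° one degree of longitude covers 110574 × cos 66.422° ≈ 110574 × 0.4000 ≈ 44229.3 m.
N decimal places → at most half a unit in the last place, 0.5 × 10⁻ᴺ° = 44229.3/2 × 10⁻ᴺ m.
Need 0.5 × 44229.3 × 10⁻ᴺ ≤ 112 → 10⁻ᴺ ≤ 5.065e-03, so N ≥ 2.30.
At 2 places the error can reach 221 m, but 3 places keeps it to 22.1 m.

3 decimal places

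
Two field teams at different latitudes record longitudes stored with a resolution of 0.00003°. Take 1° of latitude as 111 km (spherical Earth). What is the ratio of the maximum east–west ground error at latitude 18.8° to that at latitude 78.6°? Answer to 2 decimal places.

With a 0.00003° grid the true value lies within half a step, ±0.00003°/2 = ±1.5e-05°, of the stored one.
At 18.8°: 1.5e-05° × 111000 × cos 18.8° = 1.5e-05 × 111000 × 0.9466 ≈ 1.5762 m.
Error at 78.6° = 1.5e-05° × 111000 × cos 78.6° ≈ 1.665 × 0.1977 = 0.3291 m.
Ratio: 1.5762 / 0.3291 = cos 18.8° / cos 78.6° ≈ 4.7893.

4.79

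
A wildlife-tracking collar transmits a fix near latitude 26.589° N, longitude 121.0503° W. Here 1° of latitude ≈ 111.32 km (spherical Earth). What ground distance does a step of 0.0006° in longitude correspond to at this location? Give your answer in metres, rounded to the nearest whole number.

One degree of longitude here spans 111320 × cos 26.589° = 111320 × 0.8942 ≈ 99546.8 m; 0.0006° of that is 59.7281 m.

60 metres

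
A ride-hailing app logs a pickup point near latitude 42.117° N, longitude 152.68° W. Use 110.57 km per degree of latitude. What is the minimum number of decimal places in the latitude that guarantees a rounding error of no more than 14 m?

One degree of latitude covers 110570 m.
With N decimal places the half-ulp bound is 0.5·10⁻ᴺ°, or 0.5·10⁻ᴺ × 110570 m on the ground.
Setting 55285 × 10⁻ᴺ ≤ 14 gives 10ᴺ ≥ 3949, i.e. N ≥ 3.60.
At 3 places the error can reach 55.3 m, but 4 places keeps it to 5.53 m.

4 decimal places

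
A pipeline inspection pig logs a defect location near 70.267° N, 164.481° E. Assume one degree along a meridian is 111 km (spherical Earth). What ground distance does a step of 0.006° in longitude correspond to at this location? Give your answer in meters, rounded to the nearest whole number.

0.006° of longitude at 70.267° is 0.006 × 111000 × cos 70.267° ≈ 0.006 × 37477.8 = 224.867 m.

225 meters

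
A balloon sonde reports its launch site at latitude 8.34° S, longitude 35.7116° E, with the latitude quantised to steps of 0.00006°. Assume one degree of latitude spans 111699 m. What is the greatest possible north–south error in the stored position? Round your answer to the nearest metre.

3 metres

With a 0.00006° grid the true value lies within half a step, ±0.00006°/2 = ±3e-05°, of the stored one.
So the N–S error is at most 3e-05 × 111699 = 3.35097 m.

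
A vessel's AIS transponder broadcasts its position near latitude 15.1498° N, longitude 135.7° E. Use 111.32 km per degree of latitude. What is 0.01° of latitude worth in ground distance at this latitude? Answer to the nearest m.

0.01° × 111320 m/° = 1113.2 m.

1113 m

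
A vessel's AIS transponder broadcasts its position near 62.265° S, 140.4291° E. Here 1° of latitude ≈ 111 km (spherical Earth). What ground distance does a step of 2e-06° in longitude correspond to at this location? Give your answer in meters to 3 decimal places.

0.103 meters

At 62.265° a degree of longitude is 111000 × cos 62.265° ≈ 51657.5 m, so 2e-06° corresponds to 0.103315 m.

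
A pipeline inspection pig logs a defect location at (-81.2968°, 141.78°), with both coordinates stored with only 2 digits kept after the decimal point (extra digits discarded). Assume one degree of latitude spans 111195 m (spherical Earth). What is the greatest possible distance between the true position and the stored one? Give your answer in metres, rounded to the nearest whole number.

Truncating at 2 decimal places can drop up to a full unit in the last place, so each coordinate may be off by as much as 0.01°.
N–S: 0.01° × 111195 m/° = 1111.95 m.
East–west component at 81.2968°: 0.01° × 111195 × cos 81.2968° ≈ 0.01 × 16825.6 ≈ 168.256 m.
The two errors are perpendicular, so the maximum displacement is √(1111.95² + 168.256²) ≈ 1124.61 m.

1125 metres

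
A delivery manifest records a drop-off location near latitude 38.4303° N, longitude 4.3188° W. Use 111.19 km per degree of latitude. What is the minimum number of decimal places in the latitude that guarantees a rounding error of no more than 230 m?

3 decimal places

One degree of latitude covers 111190 m.
Rounding to N decimal places gives at most 0.5 × 10⁻ᴺ degrees of error, i.e. 0.5 × 10⁻ᴺ × 111190 m.
Setting 55595 × 10⁻ᴺ ≤ 230 gives 10ᴺ ≥ 241.7, i.e. N ≥ 2.38.
At 2 places the error can reach 556 m, but 3 places keeps it to 55.6 m.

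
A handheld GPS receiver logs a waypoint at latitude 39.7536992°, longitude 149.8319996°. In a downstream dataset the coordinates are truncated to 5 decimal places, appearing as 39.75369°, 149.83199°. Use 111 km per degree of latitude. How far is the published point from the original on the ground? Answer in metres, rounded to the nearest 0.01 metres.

1.31 metres

The latitude changed by +0.0000092° and the longitude by +0.0000096°.
North–south shift: 0.0000092 × 111000 = 1.0212 m.
E–W at 39.7537°: 0.0000096° × 111000 × cos 39.7537° = 0.0000096 × 111000 × 0.7688 ≈ 0.819234 m.
Hypotenuse of the two orthogonal shifts: √(1.0212² + 0.819234²) = 1.3092 m.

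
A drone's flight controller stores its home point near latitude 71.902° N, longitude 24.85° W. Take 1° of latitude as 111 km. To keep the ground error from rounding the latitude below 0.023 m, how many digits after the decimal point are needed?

One degree of latitude covers 111000 m.
Rounding to N decimal places gives at most 0.5 × 10⁻ᴺ degrees of error, i.e. 0.5 × 10⁻ᴺ × 111000 m.
Setting 55500 × 10⁻ᴺ ≤ 0.023 gives 10ᴺ ≥ 2.413e+06, i.e. N ≥ 6.38.
N = 6 would give 0.0555 m (too coarse); N = 7 gives 0.00555 m ≤ 0.023 m.

7 decimal places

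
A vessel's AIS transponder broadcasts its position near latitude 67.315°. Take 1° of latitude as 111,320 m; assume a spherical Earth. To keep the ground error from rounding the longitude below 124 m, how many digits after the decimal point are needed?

At 67.315° one degree of longitude covers 111320 × cos 67.315° ≈ 111320 × 0.3857 ≈ 42932.2 m.
N decimal places → at most half a unit in the last place, 0.5 × 10⁻ᴺ° = 42932.2/2 × 10⁻ᴺ m.
Setting 21466.1 × 10⁻ᴺ ≤ 124 gives 10ᴺ ≥ 173.1, i.e. N ≥ 2.24.
N = 2 would give 215 m (too coarse); N = 3 gives 21.5 m ≤ 124 m.

3 decimal places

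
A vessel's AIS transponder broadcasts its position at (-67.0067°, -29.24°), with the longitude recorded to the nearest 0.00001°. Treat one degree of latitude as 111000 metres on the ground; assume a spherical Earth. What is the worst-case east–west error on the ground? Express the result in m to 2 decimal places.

Rounding to 5 decimal places leaves the longitude within ±5e-06° of the true value.
Parallels shrink by cos φ, so at 67.0067° a degree of longitude is 111000 × 0.3906 ≈ 43359.2 m.
East–west error: 5e-06° × 43359.2 m/° ≈ 0.216796 m.

0.22 m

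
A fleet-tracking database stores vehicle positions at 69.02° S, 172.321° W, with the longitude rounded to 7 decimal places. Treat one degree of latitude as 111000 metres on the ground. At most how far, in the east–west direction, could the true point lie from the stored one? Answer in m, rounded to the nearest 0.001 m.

Rounding to 7 decimal places leaves the longitude within ±5e-08° of the true value.
One degree of longitude at 69.02° is 111000 × cos 69.02° ≈ 111000 × 0.3580 = 39742.7 m.
East–west error: 5e-08° × 39742.7 m/° ≈ 0.00198713 m.

0.002 m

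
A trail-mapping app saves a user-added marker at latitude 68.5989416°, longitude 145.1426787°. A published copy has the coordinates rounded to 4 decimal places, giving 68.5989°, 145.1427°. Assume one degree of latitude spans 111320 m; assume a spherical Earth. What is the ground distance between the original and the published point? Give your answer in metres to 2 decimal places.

The latitude changed by +0.0000416° and the longitude by -0.0000213°.
N–S: 0.0000416° × 111320 m/° = 4.63091 m.
E–W at 68.5989°: -0.0000213° × 111320 × cos 68.5989° = -0.0000213 × 111320 × 0.3649 ≈ -0.865208 m.
Combined displacement = (4.63091² + 0.865208²)^½ ≈ 4.71104 m.

4.71 metres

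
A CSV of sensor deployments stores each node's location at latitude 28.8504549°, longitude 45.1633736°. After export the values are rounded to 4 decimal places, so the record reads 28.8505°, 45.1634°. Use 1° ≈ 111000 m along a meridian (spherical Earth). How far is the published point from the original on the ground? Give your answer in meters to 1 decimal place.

5.6 meters

The latitude changed by -0.0000451° and the longitude by -0.0000264°.
N–S: -0.0000451° × 111000 m/° = -5.0061 m.
East–west at this latitude: -0.0000264° × 111000 × cos 28.8505° ≈ -0.0000264 × 97222.9 = -2.56668 m.
Hypotenuse of the two orthogonal shifts: √(5.0061² + 2.56668²) = 5.62574 m.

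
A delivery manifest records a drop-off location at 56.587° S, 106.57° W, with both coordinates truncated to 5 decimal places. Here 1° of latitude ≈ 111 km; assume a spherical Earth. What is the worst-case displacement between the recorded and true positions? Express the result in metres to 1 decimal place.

1.3 metres

Truncating at 5 decimal places can drop up to a full unit in the last place, so each coordinate may be off by as much as 1e-05°.
Latitude error → 1e-05 × 111000 = 1.11 m along the meridian.
E–W at 56.587°: 1e-05° × 111000 × cos 56.587° = 1e-05 × 111000 × 0.5507 ≈ 0.611244 m.
The two errors are perpendicular, so the maximum displacement is √(1.11² + 0.611244²) ≈ 1.26717 m.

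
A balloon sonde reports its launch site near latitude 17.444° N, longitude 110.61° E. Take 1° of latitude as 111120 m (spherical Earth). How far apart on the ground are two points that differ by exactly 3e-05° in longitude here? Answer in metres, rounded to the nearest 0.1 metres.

At 17.444° a degree of longitude is 111120 × cos 17.444° ≈ 106010 m, so 3e-05° corresponds to 3.18029 m.

3.2 metres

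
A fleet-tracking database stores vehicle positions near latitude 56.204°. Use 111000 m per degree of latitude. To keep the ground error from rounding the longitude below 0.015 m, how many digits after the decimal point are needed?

7 decimal places

At 56.204° one degree of longitude covers 111000 × cos 56.204° ≈ 111000 × 0.5562 ≈ 61742.4 m.
N decimal places → at most half a unit in the last place, 0.5 × 10⁻ᴺ° = 61742.4/2 × 10⁻ᴺ m.
Setting 30871.2 × 10⁻ᴺ ≤ 0.015 gives 10ᴺ ≥ 2.058e+06, i.e. N ≥ 6.31.
So 7 decimal places suffice (0.00309 m); 6 would allow up to 0.0309 m.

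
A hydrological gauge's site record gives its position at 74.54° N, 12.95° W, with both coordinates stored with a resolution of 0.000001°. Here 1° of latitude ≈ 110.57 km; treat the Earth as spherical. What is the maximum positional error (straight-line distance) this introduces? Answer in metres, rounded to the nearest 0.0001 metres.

0.0572 metres

With a 0.000001° grid the true value lies within half a step, ±0.000001°/2 = ±5e-07°, of the stored one.
Latitude error → 5e-07 × 110570 = 0.055285 m along the meridian.
East–west component at 74.54°: 5e-07° × 110570 × cos 74.54° ≈ 5e-07 × 29474.2 ≈ 0.0147371 m.
Combining orthogonally: (0.055285² + 0.0147371²)^½ ≈ 0.0572155 m.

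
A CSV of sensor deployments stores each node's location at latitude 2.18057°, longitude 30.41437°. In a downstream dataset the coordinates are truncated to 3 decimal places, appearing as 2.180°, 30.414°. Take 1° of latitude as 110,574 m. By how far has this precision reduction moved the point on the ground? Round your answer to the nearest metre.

75 metres

The latitude changed by +0.00057° and the longitude by +0.00037°.
North–south shift: 0.00057 × 110574 = 63.0272 m.
East–west at this latitude: 0.00037° × 110574 × cos 2.18° ≈ 0.00037 × 110494 = 40.8828 m.
Combined displacement = (63.0272² + 40.8828²)^½ ≈ 75.1254 m.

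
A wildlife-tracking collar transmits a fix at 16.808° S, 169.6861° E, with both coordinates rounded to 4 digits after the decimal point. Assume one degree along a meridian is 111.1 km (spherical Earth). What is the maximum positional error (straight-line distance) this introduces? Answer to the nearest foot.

Rounding to 4 decimal places leaves each coordinate within ±5e-05° of the true value.
Latitude error → 5e-05 × 111100 = 5.555 m along the meridian.
Longitude error → 5e-05 × 111100 × cos 16.808° = 5e-05 × 111100 × 0.9573 ≈ 5.31769 m.
The two errors are perpendicular, so the maximum displacement is √(5.555² + 5.31769²) ≈ 7.68998 m.
In feet: 7.68998 m ÷ 0.3048 ≈ 25.23 ft.

25 feet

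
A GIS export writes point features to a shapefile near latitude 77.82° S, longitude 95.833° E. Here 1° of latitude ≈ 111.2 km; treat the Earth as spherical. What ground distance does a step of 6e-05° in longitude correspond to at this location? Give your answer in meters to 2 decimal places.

At 77.82° a degree of longitude is 111200 × cos 77.82° ≈ 23461.4 m, so 6e-05° corresponds to 1.40768 m.

1.41 meters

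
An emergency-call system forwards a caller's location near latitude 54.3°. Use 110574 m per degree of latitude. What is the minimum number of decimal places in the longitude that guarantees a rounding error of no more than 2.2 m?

At 54.3° one degree of longitude covers 110574 × cos 54.3° ≈ 110574 × 0.5835 ≈ 64524.5 m.
Rounding to N decimal places gives at most 0.5 × 10⁻ᴺ degrees of error, i.e. 0.5 × 10⁻ᴺ × 64524.5 m.
Setting 32262.2 × 10⁻ᴺ ≤ 2.2 gives 10ᴺ ≥ 1.466e+04, i.e. N ≥ 4.17.
So 5 decimal places suffice (0.323 m); 4 would allow up to 3.23 m.

5 decimal places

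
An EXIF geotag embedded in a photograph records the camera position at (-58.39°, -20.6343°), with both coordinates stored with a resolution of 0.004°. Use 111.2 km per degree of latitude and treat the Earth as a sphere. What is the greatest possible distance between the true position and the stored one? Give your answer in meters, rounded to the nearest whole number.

With a 0.004° grid the true value lies within half a step, ±0.004°/2 = ±0.002°, of the stored one.
Latitude error → 0.002 × 111200 = 222.4 m along the meridian.
East–west component at 58.39°: 0.002° × 111200 × cos 58.39° ≈ 0.002 × 58283.8 ≈ 116.568 m.
Combining orthogonally: (222.4² + 116.568²)^½ ≈ 251.097 m.

251 meters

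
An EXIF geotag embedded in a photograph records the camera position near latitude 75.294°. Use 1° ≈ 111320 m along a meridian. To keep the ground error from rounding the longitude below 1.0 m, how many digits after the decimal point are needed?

5 decimal places

At 75.294° one degree of longitude covers 111320 × cos 75.294° ≈ 111320 × 0.2539 ≈ 28259.6 m.
N decimal places → at most half a unit in the last place, 0.5 × 10⁻ᴺ° = 28259.6/2 × 10⁻ᴺ m.
Need 0.5 × 28259.6 × 10⁻ᴺ ≤ 1.0 → 10⁻ᴺ ≤ 7.077e-05, so N ≥ 4.15.
At 4 places the error can reach 1.41 m, but 5 places keeps it to 0.141 m.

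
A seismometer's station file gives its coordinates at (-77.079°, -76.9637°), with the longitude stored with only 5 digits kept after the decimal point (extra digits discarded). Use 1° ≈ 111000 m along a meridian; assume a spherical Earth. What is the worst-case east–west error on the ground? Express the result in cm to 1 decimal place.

24.8 cm

Truncating at 5 decimal places can drop up to a full unit in the last place, so the longitude may be off by as much as 1e-05°.
Parallels shrink by cos φ, so at 77.079° a degree of longitude is 111000 × 0.2236 ≈ 24820.4 m.
So at most 1e-05° × 24820.4 ≈ 0.248204 m east–west.
That is 0.248204 m = 24.82 cm.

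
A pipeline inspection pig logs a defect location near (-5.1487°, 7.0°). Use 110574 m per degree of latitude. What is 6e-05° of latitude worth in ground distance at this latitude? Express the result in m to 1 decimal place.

Along a meridian 6e-05° is 6e-05 × 110574 = 6.63444 m.

6.6 m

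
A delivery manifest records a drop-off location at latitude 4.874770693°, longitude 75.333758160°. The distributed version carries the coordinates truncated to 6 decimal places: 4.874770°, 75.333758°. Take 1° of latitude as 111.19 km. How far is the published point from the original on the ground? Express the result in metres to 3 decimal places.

Δlat = 4.874770693 − 4.874770 = +0.000000693°; Δlon = 75.333758160 − 75.333758 = +0.000000160°.
North–south shift: 0.000000693 × 111190 = 0.0770547 m.
East–west at this latitude: 0.000000160° × 111190 × cos 4.87477° ≈ 0.000000160 × 110788 = 0.017726 m.
Distance: √(0.0770547² + 0.017726²) ≈ 0.0790673 m.

0.079 metres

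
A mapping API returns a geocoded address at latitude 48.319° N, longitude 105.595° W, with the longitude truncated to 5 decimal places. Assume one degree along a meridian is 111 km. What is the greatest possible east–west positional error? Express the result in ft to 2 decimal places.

Truncating at 5 decimal places can drop up to a full unit in the last place, so the longitude may be off by as much as 1e-05°.
At latitude 48.319° a degree of longitude spans 111000 m × cos 48.319° = 111000 × 0.6650 ≈ 73813.1 m.
Maximum E–W displacement: 1e-05 × 73813.1 = 0.738131 m.
Converting: 0.738131 m × 3.2808 ft/m ≈ 2.4217 ft.

2.42 ft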